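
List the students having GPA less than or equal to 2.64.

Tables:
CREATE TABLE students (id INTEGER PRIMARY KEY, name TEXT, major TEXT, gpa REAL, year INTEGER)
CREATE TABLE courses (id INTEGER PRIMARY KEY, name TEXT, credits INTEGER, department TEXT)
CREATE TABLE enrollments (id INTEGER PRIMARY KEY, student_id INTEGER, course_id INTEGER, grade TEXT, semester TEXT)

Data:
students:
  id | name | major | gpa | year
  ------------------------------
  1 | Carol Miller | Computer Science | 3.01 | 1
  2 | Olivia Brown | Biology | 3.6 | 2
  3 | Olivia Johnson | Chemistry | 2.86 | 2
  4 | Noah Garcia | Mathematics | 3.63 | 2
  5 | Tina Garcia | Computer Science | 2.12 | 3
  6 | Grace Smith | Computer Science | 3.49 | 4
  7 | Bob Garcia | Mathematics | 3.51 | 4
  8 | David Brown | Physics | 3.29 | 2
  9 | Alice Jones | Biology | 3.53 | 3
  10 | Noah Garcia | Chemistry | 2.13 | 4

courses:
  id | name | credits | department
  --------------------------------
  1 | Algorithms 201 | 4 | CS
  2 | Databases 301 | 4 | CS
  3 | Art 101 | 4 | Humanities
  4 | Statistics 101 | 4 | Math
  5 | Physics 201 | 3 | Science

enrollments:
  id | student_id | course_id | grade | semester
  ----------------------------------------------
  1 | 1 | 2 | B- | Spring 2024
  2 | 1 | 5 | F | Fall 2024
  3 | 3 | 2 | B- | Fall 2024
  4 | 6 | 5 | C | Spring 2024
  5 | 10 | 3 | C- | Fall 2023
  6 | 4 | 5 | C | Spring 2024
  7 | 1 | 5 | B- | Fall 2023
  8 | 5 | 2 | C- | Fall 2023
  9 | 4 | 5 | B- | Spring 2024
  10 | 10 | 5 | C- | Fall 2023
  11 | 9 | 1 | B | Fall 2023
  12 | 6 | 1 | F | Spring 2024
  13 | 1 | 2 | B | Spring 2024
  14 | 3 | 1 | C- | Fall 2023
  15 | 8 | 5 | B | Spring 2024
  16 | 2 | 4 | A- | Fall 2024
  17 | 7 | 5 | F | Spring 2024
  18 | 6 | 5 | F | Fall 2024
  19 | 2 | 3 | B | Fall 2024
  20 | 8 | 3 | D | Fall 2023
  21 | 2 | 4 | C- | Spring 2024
SELECT name, gpa FROM students WHERE gpa <= 2.64

Execution result:
name | gpa
Tina Garcia | 2.12
Noah Garcia | 2.13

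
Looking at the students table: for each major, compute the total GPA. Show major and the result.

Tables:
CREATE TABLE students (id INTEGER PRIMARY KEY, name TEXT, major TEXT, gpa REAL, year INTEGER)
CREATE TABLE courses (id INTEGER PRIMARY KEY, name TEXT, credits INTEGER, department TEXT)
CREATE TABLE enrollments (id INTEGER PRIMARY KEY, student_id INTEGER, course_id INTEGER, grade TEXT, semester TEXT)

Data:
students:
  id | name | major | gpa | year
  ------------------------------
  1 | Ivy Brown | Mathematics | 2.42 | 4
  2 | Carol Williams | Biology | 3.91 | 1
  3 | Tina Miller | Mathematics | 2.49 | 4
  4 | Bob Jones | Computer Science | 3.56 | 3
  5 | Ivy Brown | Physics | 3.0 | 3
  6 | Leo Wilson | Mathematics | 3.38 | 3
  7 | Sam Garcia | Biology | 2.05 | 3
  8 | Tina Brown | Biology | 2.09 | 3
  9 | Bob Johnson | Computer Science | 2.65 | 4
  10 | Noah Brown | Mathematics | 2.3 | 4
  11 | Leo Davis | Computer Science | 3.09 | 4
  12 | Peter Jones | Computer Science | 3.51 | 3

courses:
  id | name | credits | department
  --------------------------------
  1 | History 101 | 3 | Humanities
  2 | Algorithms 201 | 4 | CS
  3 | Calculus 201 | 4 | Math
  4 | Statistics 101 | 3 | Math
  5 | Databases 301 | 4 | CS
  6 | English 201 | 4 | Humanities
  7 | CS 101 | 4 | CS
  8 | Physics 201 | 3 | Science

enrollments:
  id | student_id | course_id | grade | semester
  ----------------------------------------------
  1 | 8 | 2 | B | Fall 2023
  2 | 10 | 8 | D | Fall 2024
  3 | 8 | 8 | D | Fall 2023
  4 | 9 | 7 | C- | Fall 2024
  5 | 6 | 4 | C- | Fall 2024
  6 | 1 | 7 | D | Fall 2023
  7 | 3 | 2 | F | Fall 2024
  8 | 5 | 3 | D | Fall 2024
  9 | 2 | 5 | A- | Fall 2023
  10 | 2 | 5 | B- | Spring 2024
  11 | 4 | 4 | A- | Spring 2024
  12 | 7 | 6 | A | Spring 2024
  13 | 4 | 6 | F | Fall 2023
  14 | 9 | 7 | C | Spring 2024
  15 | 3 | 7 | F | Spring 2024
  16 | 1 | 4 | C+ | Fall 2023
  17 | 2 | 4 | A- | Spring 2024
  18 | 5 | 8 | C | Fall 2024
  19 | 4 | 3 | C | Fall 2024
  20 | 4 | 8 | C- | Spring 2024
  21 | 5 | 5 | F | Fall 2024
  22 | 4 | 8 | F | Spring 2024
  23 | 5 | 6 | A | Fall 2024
SELECT major, SUM(gpa) AS sum_gpa FROM students GROUP BY major

Execution result:
major | sum_gpa
Biology | 8.05
Computer Science | 12.81
Mathematics | 10.59
Physics | 3.00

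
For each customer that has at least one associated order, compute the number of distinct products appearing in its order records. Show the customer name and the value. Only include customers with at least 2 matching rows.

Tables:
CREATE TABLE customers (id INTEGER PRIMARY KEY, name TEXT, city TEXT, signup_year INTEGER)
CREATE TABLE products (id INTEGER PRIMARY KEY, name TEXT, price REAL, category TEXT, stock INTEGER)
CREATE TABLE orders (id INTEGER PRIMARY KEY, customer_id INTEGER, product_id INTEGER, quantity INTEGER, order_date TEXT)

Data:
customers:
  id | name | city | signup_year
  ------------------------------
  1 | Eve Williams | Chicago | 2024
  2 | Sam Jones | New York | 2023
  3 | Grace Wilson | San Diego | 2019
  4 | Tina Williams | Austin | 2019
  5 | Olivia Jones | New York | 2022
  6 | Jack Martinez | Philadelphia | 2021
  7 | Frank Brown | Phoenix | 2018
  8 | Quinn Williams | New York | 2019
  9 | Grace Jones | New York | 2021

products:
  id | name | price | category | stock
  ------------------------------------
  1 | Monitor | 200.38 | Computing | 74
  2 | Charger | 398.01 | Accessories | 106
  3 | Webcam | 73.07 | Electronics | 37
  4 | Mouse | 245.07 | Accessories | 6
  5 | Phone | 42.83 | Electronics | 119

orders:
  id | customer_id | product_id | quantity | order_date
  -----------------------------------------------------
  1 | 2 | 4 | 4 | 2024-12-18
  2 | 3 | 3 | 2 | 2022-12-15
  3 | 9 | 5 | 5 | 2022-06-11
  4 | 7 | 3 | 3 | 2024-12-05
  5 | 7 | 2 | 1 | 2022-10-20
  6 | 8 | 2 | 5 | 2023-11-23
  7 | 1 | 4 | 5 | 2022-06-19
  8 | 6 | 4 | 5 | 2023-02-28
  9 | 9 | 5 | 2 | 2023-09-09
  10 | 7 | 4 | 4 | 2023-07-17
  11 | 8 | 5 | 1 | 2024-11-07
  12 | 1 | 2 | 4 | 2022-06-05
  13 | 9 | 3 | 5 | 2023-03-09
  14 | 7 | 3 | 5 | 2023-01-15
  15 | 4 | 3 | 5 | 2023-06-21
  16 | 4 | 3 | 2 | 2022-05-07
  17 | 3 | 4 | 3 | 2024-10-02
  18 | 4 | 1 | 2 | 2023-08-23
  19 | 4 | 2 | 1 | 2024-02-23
SELECT p.name, COUNT(DISTINCT c.product_id) AS distinct_product_count FROM orders c JOIN customers p ON c.customer_id = p.id GROUP BY p.id, p.name HAVING COUNT(*) >= 2

Execution result:
name | distinct_product_count
Eve Williams | 2
Grace Wilson | 2
Tina Williams | 3
Frank Brown | 3
Quinn Williams | 2
Grace Jones | 2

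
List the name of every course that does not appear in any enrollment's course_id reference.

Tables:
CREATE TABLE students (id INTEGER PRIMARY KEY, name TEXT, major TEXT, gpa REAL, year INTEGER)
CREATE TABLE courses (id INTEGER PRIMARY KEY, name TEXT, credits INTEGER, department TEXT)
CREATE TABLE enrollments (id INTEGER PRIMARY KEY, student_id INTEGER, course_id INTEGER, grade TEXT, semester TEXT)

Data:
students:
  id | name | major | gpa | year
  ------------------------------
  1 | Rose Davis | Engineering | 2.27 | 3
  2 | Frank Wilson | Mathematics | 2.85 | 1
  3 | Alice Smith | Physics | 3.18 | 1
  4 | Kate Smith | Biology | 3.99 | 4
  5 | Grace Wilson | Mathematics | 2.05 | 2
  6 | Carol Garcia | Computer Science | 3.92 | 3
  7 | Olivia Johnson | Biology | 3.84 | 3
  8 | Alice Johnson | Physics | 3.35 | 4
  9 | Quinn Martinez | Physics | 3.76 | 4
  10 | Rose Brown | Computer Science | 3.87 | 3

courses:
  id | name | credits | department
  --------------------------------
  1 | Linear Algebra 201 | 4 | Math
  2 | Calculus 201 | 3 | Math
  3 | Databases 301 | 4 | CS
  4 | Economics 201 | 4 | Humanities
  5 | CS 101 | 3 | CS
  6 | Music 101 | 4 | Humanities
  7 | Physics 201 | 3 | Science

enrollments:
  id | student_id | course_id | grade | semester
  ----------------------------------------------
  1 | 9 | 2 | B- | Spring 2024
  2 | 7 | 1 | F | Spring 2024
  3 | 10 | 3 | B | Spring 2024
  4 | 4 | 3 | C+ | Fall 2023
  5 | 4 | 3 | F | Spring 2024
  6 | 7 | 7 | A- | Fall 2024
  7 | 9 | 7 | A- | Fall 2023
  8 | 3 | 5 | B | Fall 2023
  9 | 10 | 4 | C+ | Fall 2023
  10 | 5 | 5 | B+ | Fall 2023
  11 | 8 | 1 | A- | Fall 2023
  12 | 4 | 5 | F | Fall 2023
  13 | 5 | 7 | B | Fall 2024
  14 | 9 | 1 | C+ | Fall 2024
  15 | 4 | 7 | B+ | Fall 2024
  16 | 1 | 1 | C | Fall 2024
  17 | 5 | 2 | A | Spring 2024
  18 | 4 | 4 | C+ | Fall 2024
SELECT p.name FROM courses p LEFT JOIN enrollments c ON c.course_id = p.id WHERE c.id IS NULL

Execution result:
Music 101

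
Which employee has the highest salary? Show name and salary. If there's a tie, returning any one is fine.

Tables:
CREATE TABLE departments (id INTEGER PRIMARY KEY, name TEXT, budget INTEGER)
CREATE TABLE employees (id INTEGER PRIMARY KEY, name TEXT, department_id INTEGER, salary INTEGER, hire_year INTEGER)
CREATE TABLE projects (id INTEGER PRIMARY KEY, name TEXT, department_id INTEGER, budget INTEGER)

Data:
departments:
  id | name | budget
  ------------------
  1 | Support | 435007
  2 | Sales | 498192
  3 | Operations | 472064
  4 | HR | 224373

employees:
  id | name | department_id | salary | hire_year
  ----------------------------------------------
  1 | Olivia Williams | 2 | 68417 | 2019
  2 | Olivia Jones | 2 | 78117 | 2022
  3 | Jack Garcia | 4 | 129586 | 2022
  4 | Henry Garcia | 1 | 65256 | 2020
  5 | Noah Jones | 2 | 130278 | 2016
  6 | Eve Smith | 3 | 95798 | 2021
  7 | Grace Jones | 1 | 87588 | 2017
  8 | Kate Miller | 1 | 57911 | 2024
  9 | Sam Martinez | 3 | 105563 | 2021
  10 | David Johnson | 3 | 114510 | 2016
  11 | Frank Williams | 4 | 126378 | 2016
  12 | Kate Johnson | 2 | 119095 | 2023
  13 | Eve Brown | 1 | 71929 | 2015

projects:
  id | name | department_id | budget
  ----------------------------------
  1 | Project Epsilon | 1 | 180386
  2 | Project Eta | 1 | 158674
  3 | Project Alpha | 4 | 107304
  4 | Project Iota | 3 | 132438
SELECT name, salary FROM employees ORDER BY salary DESC LIMIT 1

Execution result:
name | salary
Noah Jones | 130278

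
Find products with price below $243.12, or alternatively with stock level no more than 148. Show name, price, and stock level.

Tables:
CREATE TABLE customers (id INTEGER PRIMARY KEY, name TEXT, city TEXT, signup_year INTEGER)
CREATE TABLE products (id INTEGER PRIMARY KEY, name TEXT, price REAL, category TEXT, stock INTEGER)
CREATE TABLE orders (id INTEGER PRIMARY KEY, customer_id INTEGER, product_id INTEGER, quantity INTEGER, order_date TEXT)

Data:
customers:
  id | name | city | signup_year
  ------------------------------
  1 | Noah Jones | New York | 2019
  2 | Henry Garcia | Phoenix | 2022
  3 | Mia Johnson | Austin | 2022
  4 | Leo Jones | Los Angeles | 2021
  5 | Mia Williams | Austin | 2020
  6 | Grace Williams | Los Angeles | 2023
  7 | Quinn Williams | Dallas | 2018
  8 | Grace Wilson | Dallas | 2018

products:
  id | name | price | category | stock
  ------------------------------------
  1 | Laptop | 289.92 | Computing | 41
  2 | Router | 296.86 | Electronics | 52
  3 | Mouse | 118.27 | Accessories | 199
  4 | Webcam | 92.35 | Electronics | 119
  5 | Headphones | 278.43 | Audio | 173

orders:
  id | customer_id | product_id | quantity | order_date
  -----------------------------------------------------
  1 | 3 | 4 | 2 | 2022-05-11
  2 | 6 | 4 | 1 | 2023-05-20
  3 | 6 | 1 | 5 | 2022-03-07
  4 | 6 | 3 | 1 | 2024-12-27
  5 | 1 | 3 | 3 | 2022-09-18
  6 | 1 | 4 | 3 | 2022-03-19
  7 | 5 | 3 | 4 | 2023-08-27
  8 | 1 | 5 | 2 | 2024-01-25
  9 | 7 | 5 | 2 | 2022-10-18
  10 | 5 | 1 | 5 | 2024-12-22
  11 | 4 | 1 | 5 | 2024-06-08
SELECT name, price, stock FROM products WHERE price < 243.12 OR stock <= 148

Execution result:
name | price | stock
Laptop | 289.92 | 41
Router | 296.86 | 52
Mouse | 118.27 | 199
Webcam | 92.35 | 119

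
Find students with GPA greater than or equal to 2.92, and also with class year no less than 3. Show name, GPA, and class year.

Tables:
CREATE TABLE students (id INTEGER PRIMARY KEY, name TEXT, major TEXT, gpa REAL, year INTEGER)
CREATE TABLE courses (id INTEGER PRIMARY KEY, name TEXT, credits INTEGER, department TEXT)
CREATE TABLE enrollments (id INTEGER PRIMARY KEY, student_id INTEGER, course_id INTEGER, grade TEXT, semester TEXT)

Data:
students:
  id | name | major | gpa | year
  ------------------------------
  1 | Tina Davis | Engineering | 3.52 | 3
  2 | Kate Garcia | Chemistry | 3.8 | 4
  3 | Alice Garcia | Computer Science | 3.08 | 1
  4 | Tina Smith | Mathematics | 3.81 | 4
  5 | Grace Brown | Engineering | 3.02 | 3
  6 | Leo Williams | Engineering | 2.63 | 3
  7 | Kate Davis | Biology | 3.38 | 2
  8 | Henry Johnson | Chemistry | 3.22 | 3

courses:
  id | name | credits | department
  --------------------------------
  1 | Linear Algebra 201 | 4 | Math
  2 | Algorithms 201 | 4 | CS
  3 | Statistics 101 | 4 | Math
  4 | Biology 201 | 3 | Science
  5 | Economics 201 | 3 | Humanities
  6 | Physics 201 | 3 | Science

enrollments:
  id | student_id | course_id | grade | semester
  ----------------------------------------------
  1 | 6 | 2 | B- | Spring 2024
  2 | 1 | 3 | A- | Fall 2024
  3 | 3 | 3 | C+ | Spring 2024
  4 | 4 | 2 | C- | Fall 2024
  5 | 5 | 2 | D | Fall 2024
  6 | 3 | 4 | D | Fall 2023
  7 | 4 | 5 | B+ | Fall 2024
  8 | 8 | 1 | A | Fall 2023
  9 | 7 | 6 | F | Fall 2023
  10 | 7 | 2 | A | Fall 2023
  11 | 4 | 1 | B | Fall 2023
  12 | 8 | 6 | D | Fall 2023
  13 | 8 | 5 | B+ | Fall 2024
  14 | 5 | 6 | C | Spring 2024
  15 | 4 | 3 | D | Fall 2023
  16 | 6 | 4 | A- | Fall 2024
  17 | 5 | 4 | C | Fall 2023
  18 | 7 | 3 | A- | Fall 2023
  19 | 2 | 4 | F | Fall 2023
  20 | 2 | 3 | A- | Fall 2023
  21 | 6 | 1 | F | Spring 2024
SELECT name, gpa, year FROM students WHERE gpa >= 2.92 AND year >= 3

Execution result:
name | gpa | year
Tina Davis | 3.52 | 3
Kate Garcia | 3.80 | 4
Tina Smith | 3.81 | 4
Grace Brown | 3.02 | 3
Henry Johnson | 3.22 | 3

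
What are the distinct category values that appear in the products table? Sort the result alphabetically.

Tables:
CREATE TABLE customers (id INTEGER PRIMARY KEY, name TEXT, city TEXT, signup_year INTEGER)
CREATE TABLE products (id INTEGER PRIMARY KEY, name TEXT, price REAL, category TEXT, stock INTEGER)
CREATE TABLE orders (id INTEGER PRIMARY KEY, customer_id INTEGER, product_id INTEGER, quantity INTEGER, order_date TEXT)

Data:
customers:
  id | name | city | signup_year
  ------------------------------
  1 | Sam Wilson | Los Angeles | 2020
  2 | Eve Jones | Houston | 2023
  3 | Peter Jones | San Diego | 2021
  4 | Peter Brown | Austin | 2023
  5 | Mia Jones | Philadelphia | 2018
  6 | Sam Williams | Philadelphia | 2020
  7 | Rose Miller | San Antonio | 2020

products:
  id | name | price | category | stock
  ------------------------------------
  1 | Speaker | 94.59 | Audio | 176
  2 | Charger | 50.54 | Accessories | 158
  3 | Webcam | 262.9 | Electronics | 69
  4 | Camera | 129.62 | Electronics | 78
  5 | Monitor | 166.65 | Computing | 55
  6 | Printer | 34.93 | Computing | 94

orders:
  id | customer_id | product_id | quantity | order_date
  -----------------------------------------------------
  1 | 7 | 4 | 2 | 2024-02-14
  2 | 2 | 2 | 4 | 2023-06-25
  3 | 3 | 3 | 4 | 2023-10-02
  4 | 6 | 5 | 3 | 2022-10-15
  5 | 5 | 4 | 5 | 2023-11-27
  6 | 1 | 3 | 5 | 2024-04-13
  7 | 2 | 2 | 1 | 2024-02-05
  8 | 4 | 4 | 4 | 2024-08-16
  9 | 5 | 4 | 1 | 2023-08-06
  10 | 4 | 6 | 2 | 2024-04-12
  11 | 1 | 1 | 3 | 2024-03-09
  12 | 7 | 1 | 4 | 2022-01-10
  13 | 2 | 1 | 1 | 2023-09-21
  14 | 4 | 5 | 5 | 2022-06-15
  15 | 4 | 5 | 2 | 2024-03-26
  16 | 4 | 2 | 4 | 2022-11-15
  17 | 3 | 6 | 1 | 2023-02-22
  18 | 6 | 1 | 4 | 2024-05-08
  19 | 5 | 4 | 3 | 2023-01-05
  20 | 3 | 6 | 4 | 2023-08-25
SELECT DISTINCT category FROM products ORDER BY category

Execution result:
category
Accessories
Audio
Computing
Electronics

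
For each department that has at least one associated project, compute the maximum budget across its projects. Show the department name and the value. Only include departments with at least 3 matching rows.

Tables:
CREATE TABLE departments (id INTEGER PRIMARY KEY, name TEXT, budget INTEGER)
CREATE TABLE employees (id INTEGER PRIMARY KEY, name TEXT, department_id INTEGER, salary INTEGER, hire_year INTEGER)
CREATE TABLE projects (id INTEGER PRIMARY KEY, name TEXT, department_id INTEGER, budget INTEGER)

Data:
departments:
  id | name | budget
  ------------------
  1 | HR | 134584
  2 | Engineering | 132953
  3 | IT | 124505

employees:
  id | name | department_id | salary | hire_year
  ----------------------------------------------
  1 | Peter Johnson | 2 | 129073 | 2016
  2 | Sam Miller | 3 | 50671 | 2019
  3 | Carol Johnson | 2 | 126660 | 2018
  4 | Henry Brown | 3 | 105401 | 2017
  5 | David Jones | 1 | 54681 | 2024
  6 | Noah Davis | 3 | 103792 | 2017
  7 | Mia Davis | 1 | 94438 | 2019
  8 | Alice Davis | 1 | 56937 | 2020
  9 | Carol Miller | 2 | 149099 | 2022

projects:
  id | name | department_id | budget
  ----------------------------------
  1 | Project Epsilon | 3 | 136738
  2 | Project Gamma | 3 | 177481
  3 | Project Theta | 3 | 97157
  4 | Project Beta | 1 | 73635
SELECT p.name, MAX(c.budget) AS max_budget FROM projects c JOIN departments p ON c.department_id = p.id GROUP BY p.id, p.name HAVING COUNT(*) >= 3

Execution result:
name | max_budget
IT | 177481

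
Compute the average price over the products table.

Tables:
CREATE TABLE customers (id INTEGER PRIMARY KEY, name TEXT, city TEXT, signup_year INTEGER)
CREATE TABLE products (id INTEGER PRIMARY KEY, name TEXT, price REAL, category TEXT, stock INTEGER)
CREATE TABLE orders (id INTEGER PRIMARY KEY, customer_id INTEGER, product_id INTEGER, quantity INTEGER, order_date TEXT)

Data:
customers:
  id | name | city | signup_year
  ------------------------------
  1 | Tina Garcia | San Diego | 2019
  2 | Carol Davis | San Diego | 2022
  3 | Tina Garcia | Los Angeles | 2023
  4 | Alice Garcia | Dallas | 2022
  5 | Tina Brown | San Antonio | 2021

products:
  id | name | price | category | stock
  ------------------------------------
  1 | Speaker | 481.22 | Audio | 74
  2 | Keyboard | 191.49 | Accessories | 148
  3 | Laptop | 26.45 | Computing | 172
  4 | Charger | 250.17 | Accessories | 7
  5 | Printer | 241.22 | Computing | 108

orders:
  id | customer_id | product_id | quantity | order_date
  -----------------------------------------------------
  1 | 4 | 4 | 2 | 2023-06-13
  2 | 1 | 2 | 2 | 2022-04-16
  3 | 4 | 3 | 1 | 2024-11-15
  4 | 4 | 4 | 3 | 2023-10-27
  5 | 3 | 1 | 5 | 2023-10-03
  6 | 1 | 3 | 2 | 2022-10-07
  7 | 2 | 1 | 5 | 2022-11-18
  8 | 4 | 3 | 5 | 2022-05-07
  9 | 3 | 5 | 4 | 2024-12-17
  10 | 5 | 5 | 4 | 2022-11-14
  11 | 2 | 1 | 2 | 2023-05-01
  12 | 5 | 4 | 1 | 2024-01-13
SELECT AVG(price) FROM products

Execution result:
238.11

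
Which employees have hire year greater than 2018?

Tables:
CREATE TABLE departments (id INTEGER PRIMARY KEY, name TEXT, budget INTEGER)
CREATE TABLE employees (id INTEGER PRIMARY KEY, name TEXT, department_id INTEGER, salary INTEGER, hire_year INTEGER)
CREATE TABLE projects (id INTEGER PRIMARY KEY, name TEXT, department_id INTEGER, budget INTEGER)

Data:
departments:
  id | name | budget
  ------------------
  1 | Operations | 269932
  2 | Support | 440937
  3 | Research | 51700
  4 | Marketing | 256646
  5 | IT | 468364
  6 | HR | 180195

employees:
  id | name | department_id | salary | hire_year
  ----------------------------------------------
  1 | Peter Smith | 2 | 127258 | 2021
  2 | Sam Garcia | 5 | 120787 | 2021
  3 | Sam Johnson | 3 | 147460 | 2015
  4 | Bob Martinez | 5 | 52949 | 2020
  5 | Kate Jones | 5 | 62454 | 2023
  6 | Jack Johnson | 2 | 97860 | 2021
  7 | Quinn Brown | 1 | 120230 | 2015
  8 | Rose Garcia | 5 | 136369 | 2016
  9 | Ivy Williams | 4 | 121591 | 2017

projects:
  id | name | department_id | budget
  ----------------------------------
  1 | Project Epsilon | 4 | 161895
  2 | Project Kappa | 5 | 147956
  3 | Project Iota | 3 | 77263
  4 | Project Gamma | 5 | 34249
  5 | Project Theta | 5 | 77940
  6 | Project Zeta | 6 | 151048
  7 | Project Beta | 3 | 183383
SELECT name, hire_year FROM employees WHERE hire_year > 2018

Execution result:
name | hire_year
Peter Smith | 2021
Sam Garcia | 2021
Bob Martinez | 2020
Kate Jones | 2023
Jack Johnson | 2021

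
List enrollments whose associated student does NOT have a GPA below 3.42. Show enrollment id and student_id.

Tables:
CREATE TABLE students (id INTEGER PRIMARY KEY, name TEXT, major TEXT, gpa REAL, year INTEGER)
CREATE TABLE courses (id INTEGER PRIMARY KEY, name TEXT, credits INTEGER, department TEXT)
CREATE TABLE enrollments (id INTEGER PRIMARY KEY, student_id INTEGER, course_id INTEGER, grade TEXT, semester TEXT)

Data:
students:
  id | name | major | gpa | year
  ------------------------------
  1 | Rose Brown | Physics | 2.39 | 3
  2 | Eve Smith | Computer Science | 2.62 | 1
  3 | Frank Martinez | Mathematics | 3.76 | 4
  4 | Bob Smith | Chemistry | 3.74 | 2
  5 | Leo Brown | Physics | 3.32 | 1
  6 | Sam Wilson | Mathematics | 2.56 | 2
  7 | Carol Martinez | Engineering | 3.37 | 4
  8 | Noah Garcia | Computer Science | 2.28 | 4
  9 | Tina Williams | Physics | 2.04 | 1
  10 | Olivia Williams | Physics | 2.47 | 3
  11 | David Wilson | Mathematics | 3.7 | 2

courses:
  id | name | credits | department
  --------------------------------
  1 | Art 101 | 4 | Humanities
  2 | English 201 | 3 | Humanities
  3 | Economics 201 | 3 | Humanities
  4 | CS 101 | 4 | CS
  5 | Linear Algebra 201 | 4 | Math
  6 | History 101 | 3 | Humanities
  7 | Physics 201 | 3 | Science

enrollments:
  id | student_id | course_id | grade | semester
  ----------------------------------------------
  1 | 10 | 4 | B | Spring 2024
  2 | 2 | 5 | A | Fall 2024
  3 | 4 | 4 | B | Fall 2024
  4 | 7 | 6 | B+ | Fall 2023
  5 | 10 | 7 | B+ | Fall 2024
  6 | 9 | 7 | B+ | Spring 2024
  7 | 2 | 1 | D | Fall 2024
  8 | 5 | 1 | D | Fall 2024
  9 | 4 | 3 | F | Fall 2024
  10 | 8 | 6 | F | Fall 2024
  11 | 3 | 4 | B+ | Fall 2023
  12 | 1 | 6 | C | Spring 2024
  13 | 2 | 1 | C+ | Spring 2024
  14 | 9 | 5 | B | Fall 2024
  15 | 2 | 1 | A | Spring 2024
SELECT id, student_id FROM enrollments WHERE student_id NOT IN (SELECT id FROM students WHERE gpa < 3.42)

Execution result:
id | student_id
3 | 4
9 | 4
11 | 3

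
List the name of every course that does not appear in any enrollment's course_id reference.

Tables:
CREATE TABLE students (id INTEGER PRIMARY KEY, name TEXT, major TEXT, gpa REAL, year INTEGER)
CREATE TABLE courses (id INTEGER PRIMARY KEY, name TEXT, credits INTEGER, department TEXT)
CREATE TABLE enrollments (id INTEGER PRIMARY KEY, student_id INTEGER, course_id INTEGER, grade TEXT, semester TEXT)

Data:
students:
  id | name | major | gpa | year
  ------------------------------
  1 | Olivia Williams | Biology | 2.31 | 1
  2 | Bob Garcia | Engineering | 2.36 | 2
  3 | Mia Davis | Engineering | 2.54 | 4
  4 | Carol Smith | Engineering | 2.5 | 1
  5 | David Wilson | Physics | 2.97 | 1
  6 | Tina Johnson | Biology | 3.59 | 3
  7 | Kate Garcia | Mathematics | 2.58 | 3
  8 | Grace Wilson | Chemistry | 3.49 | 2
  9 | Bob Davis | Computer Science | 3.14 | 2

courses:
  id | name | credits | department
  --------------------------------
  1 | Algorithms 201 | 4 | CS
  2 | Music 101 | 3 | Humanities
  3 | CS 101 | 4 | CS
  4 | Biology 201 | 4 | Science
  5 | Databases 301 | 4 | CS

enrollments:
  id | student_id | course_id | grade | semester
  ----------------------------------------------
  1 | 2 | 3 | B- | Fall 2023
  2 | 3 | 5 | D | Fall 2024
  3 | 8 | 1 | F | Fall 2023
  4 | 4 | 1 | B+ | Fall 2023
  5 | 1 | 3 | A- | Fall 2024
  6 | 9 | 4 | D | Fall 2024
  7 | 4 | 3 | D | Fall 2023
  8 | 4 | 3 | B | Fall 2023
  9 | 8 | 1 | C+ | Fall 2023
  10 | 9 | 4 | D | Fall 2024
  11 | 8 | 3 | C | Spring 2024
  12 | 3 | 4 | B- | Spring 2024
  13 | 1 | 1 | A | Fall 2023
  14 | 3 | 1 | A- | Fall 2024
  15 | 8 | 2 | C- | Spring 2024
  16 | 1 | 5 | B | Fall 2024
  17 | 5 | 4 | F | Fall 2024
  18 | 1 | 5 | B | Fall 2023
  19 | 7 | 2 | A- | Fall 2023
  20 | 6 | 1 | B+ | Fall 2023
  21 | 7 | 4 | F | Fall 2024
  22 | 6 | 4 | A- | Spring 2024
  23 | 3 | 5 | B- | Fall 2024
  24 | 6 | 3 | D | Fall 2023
SELECT p.name FROM courses p LEFT JOIN enrollments c ON c.course_id = p.id WHERE c.id IS NULL

Execution result:
(no rows)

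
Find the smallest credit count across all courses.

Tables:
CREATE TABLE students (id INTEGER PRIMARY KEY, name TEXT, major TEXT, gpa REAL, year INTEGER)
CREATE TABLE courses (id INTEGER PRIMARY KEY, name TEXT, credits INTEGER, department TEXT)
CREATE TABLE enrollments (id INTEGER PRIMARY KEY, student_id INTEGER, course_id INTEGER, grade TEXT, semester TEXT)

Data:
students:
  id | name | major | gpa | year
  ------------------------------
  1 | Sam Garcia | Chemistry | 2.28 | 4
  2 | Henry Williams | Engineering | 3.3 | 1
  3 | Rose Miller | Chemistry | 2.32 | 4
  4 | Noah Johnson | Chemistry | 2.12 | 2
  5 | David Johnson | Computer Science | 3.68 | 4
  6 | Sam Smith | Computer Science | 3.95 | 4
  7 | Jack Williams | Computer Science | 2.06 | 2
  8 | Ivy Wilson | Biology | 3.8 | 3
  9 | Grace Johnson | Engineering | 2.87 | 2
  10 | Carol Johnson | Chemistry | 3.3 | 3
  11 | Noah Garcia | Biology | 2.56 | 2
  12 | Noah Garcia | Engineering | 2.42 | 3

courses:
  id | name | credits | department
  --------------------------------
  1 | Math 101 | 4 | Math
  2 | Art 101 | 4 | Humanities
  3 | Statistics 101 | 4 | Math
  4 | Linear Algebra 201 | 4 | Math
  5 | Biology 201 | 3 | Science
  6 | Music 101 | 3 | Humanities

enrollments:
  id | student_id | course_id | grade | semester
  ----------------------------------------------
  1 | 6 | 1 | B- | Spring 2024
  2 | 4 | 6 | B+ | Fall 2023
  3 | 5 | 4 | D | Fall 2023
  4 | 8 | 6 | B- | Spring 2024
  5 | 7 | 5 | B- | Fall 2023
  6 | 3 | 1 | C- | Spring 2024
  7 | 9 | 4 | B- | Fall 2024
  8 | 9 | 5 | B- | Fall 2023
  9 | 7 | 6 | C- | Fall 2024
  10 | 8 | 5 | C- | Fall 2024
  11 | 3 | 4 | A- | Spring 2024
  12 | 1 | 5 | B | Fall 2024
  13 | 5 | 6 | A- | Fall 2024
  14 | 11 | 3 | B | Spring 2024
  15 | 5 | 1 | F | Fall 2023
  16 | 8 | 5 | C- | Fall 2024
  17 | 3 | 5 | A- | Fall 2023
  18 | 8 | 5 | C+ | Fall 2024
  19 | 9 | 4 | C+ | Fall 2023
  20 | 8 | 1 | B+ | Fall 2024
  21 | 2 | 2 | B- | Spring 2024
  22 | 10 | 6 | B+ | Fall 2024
SELECT MIN(credits) FROM courses

Execution result:
3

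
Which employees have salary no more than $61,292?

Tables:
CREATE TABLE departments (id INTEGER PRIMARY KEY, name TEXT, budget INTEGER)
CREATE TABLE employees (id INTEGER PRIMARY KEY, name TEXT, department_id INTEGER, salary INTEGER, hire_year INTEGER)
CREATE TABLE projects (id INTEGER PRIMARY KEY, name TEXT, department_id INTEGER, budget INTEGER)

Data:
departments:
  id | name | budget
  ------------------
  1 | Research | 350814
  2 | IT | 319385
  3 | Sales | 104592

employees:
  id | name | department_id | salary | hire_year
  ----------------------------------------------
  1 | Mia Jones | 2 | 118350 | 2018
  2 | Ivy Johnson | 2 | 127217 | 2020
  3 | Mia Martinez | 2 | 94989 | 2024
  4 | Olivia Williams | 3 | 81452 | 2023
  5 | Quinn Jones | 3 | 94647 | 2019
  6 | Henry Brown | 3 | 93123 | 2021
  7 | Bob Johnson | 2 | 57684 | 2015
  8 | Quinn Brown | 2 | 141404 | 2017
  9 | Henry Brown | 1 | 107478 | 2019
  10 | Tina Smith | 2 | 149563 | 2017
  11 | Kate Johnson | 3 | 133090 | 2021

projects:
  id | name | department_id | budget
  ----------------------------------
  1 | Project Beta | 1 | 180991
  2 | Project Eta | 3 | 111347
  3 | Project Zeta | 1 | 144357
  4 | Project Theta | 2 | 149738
SELECT name, salary FROM employees WHERE salary <= 61292

Execution result:
name | salary
Bob Johnson | 57684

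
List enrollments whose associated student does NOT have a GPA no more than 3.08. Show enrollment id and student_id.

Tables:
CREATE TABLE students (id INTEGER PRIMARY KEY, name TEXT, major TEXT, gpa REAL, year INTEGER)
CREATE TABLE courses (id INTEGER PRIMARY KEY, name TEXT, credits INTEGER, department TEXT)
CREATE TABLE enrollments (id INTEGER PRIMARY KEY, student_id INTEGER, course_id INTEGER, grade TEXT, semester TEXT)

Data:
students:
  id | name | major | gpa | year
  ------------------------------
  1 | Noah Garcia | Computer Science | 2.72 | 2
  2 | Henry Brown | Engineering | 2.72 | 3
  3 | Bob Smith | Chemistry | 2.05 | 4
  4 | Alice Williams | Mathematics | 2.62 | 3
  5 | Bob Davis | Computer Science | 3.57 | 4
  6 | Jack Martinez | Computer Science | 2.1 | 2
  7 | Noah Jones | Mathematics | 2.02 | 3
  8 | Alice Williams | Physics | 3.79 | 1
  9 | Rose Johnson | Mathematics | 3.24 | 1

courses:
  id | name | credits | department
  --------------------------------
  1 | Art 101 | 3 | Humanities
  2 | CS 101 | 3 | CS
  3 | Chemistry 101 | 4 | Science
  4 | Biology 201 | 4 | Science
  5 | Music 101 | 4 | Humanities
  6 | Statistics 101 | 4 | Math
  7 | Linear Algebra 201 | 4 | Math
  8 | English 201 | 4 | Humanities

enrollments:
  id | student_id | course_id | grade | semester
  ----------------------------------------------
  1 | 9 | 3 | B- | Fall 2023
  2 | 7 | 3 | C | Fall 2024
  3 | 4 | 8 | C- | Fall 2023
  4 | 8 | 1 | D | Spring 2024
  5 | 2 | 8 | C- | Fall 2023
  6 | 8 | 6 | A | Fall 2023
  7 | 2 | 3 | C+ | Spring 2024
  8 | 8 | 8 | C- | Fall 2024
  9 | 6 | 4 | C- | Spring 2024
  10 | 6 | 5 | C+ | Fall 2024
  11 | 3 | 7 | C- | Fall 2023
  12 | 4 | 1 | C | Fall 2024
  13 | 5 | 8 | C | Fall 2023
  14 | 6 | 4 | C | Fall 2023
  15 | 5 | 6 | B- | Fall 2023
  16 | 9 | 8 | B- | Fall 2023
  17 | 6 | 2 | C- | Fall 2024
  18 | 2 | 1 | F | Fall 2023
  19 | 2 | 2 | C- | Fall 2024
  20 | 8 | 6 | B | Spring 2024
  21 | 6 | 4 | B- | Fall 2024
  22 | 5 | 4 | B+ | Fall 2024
SELECT id, student_id FROM enrollments WHERE student_id NOT IN (SELECT id FROM students WHERE gpa <= 3.08)

Execution result:
id | student_id
1 | 9
4 | 8
6 | 8
8 | 8
13 | 5
15 | 5
16 | 9
20 | 8
22 | 5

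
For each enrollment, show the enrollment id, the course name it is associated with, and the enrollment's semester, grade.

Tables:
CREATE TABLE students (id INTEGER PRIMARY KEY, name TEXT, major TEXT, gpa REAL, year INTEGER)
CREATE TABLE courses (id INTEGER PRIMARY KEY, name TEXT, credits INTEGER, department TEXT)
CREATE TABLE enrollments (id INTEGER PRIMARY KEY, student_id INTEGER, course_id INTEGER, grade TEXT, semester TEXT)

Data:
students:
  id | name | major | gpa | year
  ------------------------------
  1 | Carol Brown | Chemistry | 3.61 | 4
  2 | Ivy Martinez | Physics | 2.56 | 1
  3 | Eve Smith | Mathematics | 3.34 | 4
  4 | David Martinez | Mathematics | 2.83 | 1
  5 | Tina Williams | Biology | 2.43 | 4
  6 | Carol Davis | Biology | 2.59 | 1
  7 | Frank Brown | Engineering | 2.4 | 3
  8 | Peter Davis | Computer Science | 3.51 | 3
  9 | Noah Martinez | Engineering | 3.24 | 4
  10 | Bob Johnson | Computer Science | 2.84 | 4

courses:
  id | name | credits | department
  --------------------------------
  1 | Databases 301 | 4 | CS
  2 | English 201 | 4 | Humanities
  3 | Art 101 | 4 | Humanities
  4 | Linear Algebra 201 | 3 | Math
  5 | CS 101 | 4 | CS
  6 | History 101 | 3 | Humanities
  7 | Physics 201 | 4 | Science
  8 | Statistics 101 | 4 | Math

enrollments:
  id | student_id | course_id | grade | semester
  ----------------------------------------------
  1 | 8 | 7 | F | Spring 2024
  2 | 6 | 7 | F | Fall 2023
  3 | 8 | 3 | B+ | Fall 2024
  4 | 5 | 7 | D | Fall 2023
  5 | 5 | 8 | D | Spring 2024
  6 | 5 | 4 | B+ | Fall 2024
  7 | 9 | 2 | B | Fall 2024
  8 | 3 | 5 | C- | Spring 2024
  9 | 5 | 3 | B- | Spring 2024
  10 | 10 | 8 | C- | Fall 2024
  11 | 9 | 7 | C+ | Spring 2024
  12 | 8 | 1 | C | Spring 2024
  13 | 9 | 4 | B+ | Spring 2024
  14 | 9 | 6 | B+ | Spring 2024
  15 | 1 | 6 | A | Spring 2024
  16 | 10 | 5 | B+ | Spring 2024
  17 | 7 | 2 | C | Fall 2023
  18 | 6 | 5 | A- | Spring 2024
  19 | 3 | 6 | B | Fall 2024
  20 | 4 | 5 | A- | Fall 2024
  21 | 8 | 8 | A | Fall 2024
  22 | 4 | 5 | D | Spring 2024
SELECT c.id, p.name AS course, c.semester, c.grade FROM enrollments c JOIN courses p ON c.course_id = p.id

Execution result:
id | course | semester | grade
1 | Physics 201 | Spring 2024 | F
2 | Physics 201 | Fall 2023 | F
3 | Art 101 | Fall 2024 | B+
4 | Physics 201 | Fall 2023 | D
5 | Statistics 101 | Spring 2024 | D
6 | Linear Algebra 201 | Fall 2024 | B+
7 | English 201 | Fall 2024 | B
8 | CS 101 | Spring 2024 | C-
9 | Art 101 | Spring 2024 | B-
10 | Statistics 101 | Fall 2024 | C-
11 | Physics 201 | Spring 2024 | C+
12 | Databases 301 | Spring 2024 | C
13 | Linear Algebra 201 | Spring 2024 | B+
14 | History 101 | Spring 2024 | B+
15 | History 101 | Spring 2024 | A
16 | CS 101 | Spring 2024 | B+
17 | English 201 | Fall 2023 | C
18 | CS 101 | Spring 2024 | A-
19 | History 101 | Fall 2024 | B
20 | CS 101 | Fall 2024 | A-
21 | Statistics 101 | Fall 2024 | A
22 | CS 101 | Spring 2024 | D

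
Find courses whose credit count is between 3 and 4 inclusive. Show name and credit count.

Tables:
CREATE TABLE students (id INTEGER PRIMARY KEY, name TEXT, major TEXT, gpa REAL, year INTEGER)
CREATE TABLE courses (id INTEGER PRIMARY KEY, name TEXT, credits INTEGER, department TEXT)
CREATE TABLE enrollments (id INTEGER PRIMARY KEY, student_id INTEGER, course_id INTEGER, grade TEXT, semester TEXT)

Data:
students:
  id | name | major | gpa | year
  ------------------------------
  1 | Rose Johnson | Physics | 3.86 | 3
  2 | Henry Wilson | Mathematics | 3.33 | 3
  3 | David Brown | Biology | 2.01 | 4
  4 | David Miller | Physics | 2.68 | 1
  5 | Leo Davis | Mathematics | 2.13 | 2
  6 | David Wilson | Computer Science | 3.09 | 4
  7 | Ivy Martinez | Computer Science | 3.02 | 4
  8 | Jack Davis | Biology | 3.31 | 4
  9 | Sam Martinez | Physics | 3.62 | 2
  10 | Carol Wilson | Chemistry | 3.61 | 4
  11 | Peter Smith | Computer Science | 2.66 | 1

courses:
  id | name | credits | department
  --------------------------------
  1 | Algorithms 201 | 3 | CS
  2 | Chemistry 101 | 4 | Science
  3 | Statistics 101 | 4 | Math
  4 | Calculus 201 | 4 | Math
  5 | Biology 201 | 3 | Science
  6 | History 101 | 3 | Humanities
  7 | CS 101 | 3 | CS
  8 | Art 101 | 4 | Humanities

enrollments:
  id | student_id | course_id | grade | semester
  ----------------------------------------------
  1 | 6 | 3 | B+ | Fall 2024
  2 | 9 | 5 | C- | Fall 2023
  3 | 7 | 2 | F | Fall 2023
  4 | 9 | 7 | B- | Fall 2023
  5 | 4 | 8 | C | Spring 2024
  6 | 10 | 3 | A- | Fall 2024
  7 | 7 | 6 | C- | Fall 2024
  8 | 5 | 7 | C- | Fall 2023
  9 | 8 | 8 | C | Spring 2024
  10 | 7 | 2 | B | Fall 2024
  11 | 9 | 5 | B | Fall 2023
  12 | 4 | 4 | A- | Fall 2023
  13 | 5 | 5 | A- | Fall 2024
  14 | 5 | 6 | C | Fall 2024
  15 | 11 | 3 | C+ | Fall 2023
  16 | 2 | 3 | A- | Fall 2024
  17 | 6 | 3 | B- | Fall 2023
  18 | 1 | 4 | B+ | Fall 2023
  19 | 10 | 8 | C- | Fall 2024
SELECT name, credits FROM courses WHERE credits BETWEEN 3 AND 4

Execution result:
name | credits
Algorithms 201 | 3
Chemistry 101 | 4
Statistics 101 | 4
Calculus 201 | 4
Biology 201 | 3
History 101 | 3
CS 101 | 3
Art 101 | 4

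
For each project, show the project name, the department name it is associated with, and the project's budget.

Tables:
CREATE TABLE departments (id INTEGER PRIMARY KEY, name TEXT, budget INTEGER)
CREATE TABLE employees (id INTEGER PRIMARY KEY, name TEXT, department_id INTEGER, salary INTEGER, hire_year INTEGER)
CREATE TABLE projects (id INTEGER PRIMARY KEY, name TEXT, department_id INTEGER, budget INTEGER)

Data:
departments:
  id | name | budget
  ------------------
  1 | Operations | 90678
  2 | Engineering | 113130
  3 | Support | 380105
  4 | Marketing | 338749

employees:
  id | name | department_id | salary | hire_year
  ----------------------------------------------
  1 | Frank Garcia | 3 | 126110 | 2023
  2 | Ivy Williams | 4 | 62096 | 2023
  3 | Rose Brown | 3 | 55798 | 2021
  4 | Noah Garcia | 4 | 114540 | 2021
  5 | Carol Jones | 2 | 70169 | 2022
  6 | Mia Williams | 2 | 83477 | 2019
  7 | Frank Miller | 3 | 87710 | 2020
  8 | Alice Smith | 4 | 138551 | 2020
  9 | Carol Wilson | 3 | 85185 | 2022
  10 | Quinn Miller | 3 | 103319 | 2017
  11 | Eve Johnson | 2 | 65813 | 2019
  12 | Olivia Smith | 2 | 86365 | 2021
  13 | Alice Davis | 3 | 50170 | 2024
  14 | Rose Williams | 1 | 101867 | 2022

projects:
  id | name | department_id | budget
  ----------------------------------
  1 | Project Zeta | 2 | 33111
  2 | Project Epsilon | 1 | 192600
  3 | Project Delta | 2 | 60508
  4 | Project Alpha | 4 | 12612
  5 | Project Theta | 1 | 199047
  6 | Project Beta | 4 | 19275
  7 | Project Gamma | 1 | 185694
SELECT c.name, p.name AS department, c.budget FROM projects c JOIN departments p ON c.department_id = p.id

Execution result:
name | department | budget
Project Zeta | Engineering | 33111
Project Epsilon | Operations | 192600
Project Delta | Engineering | 60508
Project Alpha | Marketing | 12612
Project Theta | Operations | 199047
Project Beta | Marketing | 19275
Project Gamma | Operations | 185694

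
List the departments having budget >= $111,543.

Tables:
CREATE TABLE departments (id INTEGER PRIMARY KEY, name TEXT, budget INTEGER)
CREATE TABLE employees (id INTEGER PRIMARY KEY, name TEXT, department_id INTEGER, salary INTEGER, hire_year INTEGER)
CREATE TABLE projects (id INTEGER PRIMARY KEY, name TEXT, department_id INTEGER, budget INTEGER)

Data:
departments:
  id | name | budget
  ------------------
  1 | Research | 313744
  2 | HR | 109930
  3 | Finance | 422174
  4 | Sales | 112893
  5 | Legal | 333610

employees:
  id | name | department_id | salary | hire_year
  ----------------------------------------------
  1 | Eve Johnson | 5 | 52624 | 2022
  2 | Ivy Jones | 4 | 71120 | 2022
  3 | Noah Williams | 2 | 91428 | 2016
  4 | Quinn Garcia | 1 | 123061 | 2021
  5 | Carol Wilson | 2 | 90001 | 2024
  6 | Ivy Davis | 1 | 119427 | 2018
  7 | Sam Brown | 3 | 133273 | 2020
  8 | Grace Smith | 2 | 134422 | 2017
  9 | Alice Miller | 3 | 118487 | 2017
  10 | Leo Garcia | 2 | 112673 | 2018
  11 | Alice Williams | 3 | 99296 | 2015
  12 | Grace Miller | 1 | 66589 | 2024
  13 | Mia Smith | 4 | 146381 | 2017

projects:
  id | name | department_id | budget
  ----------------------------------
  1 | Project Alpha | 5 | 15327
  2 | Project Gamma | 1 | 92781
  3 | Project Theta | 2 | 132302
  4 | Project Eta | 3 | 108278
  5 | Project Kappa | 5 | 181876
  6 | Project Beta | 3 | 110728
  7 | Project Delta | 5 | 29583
SELECT name, budget FROM departments WHERE budget >= 111543

Execution result:
name | budget
Research | 313744
Finance | 422174
Sales | 112893
Legal | 333610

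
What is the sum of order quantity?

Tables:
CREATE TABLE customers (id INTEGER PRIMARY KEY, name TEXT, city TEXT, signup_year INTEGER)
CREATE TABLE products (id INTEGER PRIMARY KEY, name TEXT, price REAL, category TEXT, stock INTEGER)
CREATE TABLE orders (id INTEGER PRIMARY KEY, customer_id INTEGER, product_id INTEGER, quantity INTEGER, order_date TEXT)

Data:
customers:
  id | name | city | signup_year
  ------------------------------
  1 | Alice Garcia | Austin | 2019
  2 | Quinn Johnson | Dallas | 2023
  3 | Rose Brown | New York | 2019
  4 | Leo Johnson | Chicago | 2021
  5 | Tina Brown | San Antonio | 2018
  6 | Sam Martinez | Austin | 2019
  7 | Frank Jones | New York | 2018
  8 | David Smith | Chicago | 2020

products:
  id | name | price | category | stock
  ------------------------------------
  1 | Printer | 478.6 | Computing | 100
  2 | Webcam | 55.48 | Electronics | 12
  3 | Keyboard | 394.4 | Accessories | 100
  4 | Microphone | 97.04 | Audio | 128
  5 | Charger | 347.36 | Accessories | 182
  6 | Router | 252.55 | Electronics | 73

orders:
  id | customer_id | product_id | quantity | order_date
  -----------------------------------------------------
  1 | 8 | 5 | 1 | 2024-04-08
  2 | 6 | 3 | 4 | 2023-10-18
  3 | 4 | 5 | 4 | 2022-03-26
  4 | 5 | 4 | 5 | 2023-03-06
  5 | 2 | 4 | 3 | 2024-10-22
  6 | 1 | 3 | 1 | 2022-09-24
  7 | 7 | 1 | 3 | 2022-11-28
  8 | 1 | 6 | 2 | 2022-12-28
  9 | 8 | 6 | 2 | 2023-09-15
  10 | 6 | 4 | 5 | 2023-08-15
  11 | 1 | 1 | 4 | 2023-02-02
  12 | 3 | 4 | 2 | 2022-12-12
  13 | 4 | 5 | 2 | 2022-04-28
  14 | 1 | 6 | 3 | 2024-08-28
SELECT SUM(quantity) FROM orders

Execution result:
41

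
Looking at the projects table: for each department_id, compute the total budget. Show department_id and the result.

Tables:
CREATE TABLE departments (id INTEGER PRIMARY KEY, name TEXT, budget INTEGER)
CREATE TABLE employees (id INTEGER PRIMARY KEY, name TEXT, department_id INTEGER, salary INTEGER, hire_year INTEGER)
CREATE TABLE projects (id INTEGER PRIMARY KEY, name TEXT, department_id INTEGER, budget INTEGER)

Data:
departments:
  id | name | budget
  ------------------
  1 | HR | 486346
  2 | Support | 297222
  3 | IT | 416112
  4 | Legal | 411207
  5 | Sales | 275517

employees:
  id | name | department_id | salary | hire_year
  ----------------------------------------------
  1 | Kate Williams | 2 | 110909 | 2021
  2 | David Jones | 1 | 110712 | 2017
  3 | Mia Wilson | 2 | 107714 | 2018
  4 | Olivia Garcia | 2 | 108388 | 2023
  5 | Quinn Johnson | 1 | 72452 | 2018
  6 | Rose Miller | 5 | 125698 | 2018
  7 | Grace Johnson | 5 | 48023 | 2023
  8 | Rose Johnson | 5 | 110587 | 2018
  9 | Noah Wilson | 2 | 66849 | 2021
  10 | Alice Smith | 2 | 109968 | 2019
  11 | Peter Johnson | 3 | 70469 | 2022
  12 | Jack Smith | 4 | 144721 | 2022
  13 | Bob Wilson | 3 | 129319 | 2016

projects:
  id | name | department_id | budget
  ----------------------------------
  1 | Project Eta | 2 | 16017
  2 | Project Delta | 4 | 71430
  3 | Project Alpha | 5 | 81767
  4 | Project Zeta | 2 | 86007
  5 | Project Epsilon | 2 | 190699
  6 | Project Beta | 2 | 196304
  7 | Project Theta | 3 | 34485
SELECT department_id, SUM(budget) AS sum_budget FROM projects GROUP BY department_id

Execution result:
department_id | sum_budget
2 | 489027
3 | 34485
4 | 71430
5 | 81767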